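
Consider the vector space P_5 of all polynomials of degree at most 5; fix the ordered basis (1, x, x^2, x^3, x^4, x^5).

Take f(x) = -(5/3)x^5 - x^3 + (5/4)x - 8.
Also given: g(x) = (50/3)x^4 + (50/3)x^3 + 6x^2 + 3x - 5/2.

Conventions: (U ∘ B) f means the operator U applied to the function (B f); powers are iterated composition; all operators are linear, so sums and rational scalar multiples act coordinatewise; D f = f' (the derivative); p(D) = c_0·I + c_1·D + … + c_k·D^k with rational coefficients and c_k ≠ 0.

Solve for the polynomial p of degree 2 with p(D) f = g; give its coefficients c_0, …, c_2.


D^0 f = -(5/3)x^5 - x^3 + (5/4)x - 8
D^1 f = -(25/3)x^4 - 3x^2 + 5/4
D^2 f = -(100/3)x^3 - 6x
matching coefficients of g against c_0 f + c_1 Df + … from the top degree down determines the c_i
solution: c_0 = 0, c_1 = -2, c_2 = -1/2

p(D) = -2·D − (1/2)·D^2, i.e. c_0 = 0, c_1 = -2, c_2 = -1/2


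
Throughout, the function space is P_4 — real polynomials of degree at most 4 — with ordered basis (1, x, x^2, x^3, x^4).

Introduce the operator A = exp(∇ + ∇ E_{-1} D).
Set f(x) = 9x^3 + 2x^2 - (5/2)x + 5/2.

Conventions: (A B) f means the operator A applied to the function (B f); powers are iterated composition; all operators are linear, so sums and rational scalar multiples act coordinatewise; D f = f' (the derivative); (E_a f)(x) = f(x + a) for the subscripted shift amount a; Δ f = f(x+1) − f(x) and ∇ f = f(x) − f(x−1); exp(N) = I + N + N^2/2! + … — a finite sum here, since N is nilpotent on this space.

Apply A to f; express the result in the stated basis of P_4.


the result is g(x) = 9x^3 + 29x^2 + (111/2)x - 32

order-1 term: 27x^2 + 31x - 145/2
order-2 term: 27x + 29
order-3 term: 9
the series for exp(∇ + ∇ E_{-1} D) f terminates at order 3
exp(∇ + ∇ E_{-1} D) f = 9x^3 + 29x^2 + (111/2)x - 32


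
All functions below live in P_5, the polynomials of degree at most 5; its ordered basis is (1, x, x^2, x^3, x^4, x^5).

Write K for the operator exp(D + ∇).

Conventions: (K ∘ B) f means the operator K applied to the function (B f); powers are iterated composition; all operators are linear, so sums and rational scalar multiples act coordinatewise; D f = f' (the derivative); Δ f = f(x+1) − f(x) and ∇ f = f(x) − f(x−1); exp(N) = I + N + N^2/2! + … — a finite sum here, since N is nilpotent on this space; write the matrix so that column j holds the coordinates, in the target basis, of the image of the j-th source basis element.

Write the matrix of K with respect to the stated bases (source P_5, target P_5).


the matrix is [[1, 2, 3, 3, 2, 3]; [0, 1, 4, 9, 12, 10]; [0, 0, 1, 6, 18, 30]; [0, 0, 0, 1, 8, 30]; [0, 0, 0, 0, 1, 10]; [0, 0, 0, 0, 0, 1]] (rows listed top to bottom)

image of 1: 1
image of x: x + 2
image of x^2: x^2 + 4x + 3
image of x^3: x^3 + 6x^2 + 9x + 3
image of x^4: x^4 + 8x^3 + 18x^2 + 12x + 2
image of x^5: x^5 + 10x^4 + 30x^3 + 30x^2 + 10x + 3
each image's coordinates form column j of the matrix


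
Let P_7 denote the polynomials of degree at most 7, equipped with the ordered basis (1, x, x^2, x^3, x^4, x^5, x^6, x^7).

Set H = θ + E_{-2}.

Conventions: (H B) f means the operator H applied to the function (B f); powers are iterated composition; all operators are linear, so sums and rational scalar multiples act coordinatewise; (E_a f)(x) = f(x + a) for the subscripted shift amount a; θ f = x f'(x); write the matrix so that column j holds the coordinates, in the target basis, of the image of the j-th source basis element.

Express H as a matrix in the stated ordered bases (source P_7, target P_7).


image of 1: 1
image of x: 2x - 2
image of x^2: 3x^2 - 4x + 4
image of x^3: 4x^3 - 6x^2 + 12x - 8
image of x^4: 5x^4 - 8x^3 + 24x^2 - 32x + 16
image of x^5: 6x^5 - 10x^4 + 40x^3 - 80x^2 + 80x - 32
image of x^6: 7x^6 - 12x^5 + 60x^4 - 160x^3 + 240x^2 - 192x + 64
image of x^7: 8x^7 - 14x^6 + 84x^5 - 280x^4 + 560x^3 - 672x^2 + 448x - 128
each image's coordinates form column j of the matrix

the matrix is [[1, -2, 4, -8, 16, -32, 64, -128]; [0, 2, -4, 12, -32, 80, -192, 448]; [0, 0, 3, -6, 24, -80, 240, -672]; [0, 0, 0, 4, -8, 40, -160, 560]; [0, 0, 0, 0, 5, -10, 60, -280]; [0, 0, 0, 0, 0, 6, -12, 84]; [0, 0, 0, 0, 0, 0, 7, -14]; [0, 0, 0, 0, 0, 0, 0, 8]] (rows listed top to bottom)


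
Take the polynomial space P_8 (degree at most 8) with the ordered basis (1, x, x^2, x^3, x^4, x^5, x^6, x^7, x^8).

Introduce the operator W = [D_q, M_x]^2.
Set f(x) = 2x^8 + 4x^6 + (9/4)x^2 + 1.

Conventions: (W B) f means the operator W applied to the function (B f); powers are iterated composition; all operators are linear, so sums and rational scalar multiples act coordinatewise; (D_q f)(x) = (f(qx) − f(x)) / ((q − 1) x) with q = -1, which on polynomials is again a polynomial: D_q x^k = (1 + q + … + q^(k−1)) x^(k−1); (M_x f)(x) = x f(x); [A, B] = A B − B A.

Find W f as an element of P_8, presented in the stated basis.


M_x f = 2x^9 + 4x^7 + (9/4)x^3 + x
D_q M_x f = 2x^8 + 4x^6 + (9/4)x^2 + 1
D_q f = 0
M_x D_q f = 0
[D_q, M_x] f = 2x^8 + 4x^6 + (9/4)x^2 + 1
M_x [D_q, M_x] f = 2x^9 + 4x^7 + (9/4)x^3 + x
D_q M_x [D_q, M_x] f = 2x^8 + 4x^6 + (9/4)x^2 + 1
D_q [D_q, M_x] f = 0
M_x D_q [D_q, M_x] f = 0
[D_q, M_x] [D_q, M_x] f = 2x^8 + 4x^6 + (9/4)x^2 + 1

the image equals g(x) = 2x^8 + 4x^6 + (9/4)x^2 + 1


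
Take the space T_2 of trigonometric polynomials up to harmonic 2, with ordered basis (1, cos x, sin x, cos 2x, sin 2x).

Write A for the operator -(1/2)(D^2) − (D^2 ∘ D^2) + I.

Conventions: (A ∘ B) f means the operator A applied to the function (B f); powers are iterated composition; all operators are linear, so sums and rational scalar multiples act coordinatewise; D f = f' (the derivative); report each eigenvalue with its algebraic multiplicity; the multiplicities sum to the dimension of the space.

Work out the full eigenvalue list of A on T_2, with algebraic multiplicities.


image of 1: 1
image of cos x: (1/2)cos x
image of sin x: (1/2)sin x
image of cos 2x: -13cos 2x
image of sin 2x: -13sin 2x
the matrix is diagonal; its diagonal is (1, 1/2, 1/2, -13, -13)
for a triangular matrix the eigenvalues are the diagonal entries, with algebraic multiplicity their repetition count

λ = -13 (multiplicity 2), λ = 1/2 (multiplicity 2), λ = 1 (multiplicity 1)


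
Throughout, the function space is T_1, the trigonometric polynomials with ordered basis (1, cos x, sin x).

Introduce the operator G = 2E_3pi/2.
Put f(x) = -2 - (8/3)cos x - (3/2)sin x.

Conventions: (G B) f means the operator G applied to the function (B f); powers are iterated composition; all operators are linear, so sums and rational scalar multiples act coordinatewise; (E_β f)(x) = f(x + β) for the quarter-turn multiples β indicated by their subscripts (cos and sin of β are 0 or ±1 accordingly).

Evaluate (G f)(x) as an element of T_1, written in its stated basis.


g(x) = -4 + 3cos x - (16/3)sin x

E_3pi/2 f = -2 + (3/2)cos x - (8/3)sin x
(2E_3pi/2) f = -4 + 3cos x - (16/3)sin x


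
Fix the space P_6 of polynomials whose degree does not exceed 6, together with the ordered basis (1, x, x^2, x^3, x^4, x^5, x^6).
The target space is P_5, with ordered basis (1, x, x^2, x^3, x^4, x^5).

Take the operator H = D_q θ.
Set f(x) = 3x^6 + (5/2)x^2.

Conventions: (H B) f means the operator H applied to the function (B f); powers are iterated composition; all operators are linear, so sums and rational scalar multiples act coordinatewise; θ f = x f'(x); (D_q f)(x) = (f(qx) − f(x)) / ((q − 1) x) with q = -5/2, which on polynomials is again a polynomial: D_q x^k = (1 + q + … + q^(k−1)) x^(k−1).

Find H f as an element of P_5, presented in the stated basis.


θ f = 18x^6 + 5x^2
D_q θ f = -(20007/16)x^5 - (15/2)x

the image equals g(x) = -(20007/16)x^5 - (15/2)x


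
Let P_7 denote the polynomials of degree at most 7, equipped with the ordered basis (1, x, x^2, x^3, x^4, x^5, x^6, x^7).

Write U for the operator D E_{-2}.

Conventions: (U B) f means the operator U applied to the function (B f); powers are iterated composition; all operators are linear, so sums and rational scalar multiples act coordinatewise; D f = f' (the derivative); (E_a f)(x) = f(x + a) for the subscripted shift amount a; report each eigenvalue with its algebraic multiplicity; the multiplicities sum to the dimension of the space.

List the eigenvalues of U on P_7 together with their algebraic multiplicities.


image of 1: 0
image of x: 1
image of x^2: 2x - 4
image of x^3: 3x^2 - 12x + 12
image of x^4: 4x^3 - 24x^2 + 48x - 32
image of x^5: 5x^4 - 40x^3 + 120x^2 - 160x + 80
image of x^6: 6x^5 - 60x^4 + 240x^3 - 480x^2 + 480x - 192
image of x^7: 7x^6 - 84x^5 + 420x^4 - 1120x^3 + 1680x^2 - 1344x + 448
the matrix is upper triangular; its diagonal is (0, 0, 0, 0, 0, 0, 0, 0)
for a triangular matrix the eigenvalues are the diagonal entries, with algebraic multiplicity their repetition count

λ = 0 (multiplicity 8)


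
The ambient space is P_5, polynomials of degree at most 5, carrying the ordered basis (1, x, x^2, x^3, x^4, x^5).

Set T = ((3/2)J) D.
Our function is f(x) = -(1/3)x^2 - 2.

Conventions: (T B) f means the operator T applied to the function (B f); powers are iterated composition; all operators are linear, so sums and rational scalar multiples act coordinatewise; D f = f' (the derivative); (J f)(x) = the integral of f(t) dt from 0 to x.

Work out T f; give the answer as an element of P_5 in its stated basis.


D f = -(2/3)x
J D f = -(1/3)x^2
((3/2)J) D f = -(1/2)x^2

the result is g(x) = -(1/2)x^2


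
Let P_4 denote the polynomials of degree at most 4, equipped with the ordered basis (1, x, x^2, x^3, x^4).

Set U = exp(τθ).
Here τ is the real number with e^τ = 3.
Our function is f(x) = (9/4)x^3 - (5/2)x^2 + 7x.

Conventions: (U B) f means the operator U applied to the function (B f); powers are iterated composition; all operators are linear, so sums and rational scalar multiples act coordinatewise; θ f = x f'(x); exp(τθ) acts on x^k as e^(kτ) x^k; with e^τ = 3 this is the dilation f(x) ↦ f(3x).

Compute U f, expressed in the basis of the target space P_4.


exp(τθ) x^k = e^(kτ) x^k; with e^τ = 3 this sends x^k to 3^k x^k
x ↦ 3 x
x^2 ↦ 9 x^2
x^3 ↦ 27 x^3
applying this coordinatewise to f: exp(τθ) f = (243/4)x^3 - (45/2)x^2 + 21x

g(x) = (243/4)x^3 - (45/2)x^2 + 21x


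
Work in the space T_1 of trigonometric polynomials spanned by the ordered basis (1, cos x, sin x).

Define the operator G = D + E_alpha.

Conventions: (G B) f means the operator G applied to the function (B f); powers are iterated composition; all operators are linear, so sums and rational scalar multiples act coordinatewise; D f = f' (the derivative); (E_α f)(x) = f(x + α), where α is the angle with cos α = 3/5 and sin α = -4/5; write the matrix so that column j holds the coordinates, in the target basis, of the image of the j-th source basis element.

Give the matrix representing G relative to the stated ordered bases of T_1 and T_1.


the matrix is [[1, 0, 0]; [0, 3/5, 1/5]; [0, -1/5, 3/5]] (rows listed top to bottom)

image of 1: 1
image of cos x: (3/5)cos x - (1/5)sin x
image of sin x: (1/5)cos x + (3/5)sin x
each image's coordinates form column j of the matrix


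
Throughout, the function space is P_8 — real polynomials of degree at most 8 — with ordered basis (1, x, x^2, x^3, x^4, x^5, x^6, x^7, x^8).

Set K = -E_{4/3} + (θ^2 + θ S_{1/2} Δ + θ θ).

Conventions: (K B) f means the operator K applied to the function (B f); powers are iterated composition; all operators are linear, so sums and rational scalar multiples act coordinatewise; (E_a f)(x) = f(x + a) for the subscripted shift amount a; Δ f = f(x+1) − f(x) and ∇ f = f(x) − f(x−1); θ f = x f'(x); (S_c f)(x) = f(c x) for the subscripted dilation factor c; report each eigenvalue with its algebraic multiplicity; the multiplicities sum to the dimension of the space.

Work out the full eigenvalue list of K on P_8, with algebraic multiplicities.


λ = -1 (multiplicity 1), λ = 1 (multiplicity 1), λ = 7 (multiplicity 1), λ = 17 (multiplicity 1), λ = 31 (multiplicity 1), λ = 49 (multiplicity 1), λ = 71 (multiplicity 1), λ = 97 (multiplicity 1), λ = 127 (multiplicity 1)

image of 1: -1
image of x: x - 4/3
image of x^2: 7x^2 - (5/3)x - 16/9
image of x^3: 17x^3 - (5/2)x^2 - (23/6)x - 64/27
image of x^4: 31x^4 - (23/6)x^3 - (23/3)x^2 - (202/27)x - 256/81
image of x^5: 49x^5 - (65/12)x^4 - (505/36)x^3 - (505/27)x^2 - (2155/162)x - 1024/243
image of x^6: 71x^6 - (113/16)x^5 - (275/12)x^4 - (2155/54)x^3 - (2155/54)x^2 - (1805/81)x - 4096/729
image of x^7: 97x^7 - (833/96)x^6 - (3269/96)x^5 - (8015/108)x^4 - (63175/648)x^3 - (12635/162)x^2 - (52241/1458)x - 16384/2187
image of x^8: 127x^8 - (491/48)x^7 - (3395/72)x^6 - (13391/108)x^5 - (33005/162)x^4 - (52241/243)x^3 - (104482/729)x^2 - (122324/2187)x - 65536/6561
the matrix is upper triangular; its diagonal is (-1, 1, 7, 17, 31, 49, 71, 97, 127)
for a triangular matrix the eigenvalues are the diagonal entries, with algebraic multiplicity their repetition count


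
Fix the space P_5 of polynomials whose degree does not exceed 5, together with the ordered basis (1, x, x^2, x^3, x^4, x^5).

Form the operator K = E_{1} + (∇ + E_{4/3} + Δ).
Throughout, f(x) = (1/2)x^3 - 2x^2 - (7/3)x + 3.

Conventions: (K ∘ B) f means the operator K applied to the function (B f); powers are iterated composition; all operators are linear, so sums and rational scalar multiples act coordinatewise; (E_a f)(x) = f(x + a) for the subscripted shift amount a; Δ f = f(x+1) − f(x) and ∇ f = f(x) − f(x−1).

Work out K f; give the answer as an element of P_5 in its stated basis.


the image equals g(x) = x^3 + (5/2)x^2 - (107/6)x - 377/54

E_{1} f = (1/2)x^3 - (1/2)x^2 - (29/6)x - 5/6
∇ f = (3/2)x^2 - (11/2)x + 1/6
E_{4/3} f = (1/2)x^3 - 5x - 67/27
Δ f = (3/2)x^2 - (5/2)x - 23/6
(∇ + E_{4/3} + Δ) f = (1/2)x^3 + 3x^2 - 13x - 166/27
(E_{1} + (∇ + E_{4/3} + Δ)) f = x^3 + (5/2)x^2 - (107/6)x - 377/54


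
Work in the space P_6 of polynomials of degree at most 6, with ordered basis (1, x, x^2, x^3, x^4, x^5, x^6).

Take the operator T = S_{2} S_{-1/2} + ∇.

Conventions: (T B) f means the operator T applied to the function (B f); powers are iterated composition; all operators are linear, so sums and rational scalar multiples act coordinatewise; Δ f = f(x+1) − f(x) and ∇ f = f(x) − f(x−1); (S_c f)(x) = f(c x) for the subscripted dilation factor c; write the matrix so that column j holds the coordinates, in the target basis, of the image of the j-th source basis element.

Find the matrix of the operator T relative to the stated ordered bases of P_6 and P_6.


image of 1: 1
image of x: -x + 1
image of x^2: x^2 + 2x - 1
image of x^3: -x^3 + 3x^2 - 3x + 1
image of x^4: x^4 + 4x^3 - 6x^2 + 4x - 1
image of x^5: -x^5 + 5x^4 - 10x^3 + 10x^2 - 5x + 1
image of x^6: x^6 + 6x^5 - 15x^4 + 20x^3 - 15x^2 + 6x - 1
each image's coordinates form column j of the matrix

the matrix is [[1, 1, -1, 1, -1, 1, -1]; [0, -1, 2, -3, 4, -5, 6]; [0, 0, 1, 3, -6, 10, -15]; [0, 0, 0, -1, 4, -10, 20]; [0, 0, 0, 0, 1, 5, -15]; [0, 0, 0, 0, 0, -1, 6]; [0, 0, 0, 0, 0, 0, 1]] (rows listed top to bottom)


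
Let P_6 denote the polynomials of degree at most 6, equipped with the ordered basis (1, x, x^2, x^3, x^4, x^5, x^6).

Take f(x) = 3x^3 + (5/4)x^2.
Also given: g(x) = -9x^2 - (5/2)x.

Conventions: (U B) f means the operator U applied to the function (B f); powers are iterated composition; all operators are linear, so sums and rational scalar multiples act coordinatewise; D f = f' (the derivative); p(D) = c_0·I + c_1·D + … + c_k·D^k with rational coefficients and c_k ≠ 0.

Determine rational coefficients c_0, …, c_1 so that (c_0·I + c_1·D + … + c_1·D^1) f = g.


D^0 f = 3x^3 + (5/4)x^2
D^1 f = 9x^2 + (5/2)x
matching coefficients of g against c_0 f + c_1 Df + … from the top degree down determines the c_i
solution: c_0 = 0, c_1 = -1

c_0 = 0, c_1 = -1


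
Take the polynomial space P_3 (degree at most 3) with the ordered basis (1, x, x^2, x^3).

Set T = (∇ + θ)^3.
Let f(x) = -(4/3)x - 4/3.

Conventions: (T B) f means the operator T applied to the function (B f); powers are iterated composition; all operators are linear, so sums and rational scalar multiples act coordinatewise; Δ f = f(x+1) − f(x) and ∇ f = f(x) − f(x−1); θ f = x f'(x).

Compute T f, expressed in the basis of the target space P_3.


g(x) = -(4/3)x - 4/3

∇ f = -4/3
θ f = -(4/3)x
(∇ + θ) f = -(4/3)x - 4/3
∇ (∇ + θ) f = -4/3
θ (∇ + θ) f = -(4/3)x
(∇ + θ) (∇ + θ) f = -(4/3)x - 4/3
∇ (∇ + θ) (∇ + θ) f = -4/3
θ (∇ + θ) (∇ + θ) f = -(4/3)x
(∇ + θ) (∇ + θ) (∇ + θ) f = -(4/3)x - 4/3


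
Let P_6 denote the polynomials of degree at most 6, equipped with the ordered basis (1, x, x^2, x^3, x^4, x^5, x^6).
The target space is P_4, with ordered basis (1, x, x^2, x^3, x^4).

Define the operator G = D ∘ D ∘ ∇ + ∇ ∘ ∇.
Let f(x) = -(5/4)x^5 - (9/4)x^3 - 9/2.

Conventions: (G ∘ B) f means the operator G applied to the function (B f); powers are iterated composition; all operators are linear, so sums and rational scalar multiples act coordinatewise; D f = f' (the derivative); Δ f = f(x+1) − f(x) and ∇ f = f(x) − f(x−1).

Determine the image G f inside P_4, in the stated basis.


the result is g(x) = -25x^3 - 26x + 25/2

∇ f = -(25/4)x^4 + (25/2)x^3 - (77/4)x^2 + 13x - 7/2
D ∇ f = -25x^3 + (75/2)x^2 - (77/2)x + 13
D D ∇ f = -75x^2 + 75x - 77/2
∇ f = -(25/4)x^4 + (25/2)x^3 - (77/4)x^2 + 13x - 7/2
∇ ∇ f = -25x^3 + 75x^2 - 101x + 51
(D ∘ D ∘ ∇ + ∇ ∘ ∇) f = -25x^3 - 26x + 25/2


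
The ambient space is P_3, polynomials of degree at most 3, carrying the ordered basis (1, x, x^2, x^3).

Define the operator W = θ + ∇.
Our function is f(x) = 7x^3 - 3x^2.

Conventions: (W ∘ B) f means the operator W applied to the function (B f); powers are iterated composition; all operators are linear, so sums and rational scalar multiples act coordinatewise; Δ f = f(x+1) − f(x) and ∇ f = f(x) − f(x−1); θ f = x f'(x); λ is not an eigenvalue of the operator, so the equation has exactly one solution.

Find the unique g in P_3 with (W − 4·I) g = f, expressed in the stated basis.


g(x) = -7x^3 - 9x^2 + x + 3/4

write g with unknown coordinates in the stated basis and equate coefficients in (W − 4·I) g = f
solving from the highest basis element down gives g = -7x^3 - 9x^2 + x + 3/4
check: W g = -21x^3 - 39x^2 + 4x + 3
so W g − 4·g = 7x^3 - 3x^2 = f ✓


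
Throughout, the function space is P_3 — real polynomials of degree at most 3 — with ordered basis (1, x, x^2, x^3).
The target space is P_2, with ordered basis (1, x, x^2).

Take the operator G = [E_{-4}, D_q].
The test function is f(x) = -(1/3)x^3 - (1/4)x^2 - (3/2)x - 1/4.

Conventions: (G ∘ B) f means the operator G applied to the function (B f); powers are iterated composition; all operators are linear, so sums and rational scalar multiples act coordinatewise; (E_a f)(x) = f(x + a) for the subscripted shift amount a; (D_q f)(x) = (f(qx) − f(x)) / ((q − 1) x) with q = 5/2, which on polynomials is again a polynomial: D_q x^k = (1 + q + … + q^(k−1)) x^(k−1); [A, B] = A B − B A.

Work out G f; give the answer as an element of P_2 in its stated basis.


the result is g(x) = 12x - 69/2

D_q f = -(13/4)x^2 - (7/8)x - 3/2
E_{-4} D_q f = -(13/4)x^2 + (201/8)x - 50
E_{-4} f = -(1/3)x^3 + (15/4)x^2 - (31/2)x + 277/12
D_q E_{-4} f = -(13/4)x^2 + (105/8)x - 31/2
[E_{-4}, D_q] f = 12x - 69/2


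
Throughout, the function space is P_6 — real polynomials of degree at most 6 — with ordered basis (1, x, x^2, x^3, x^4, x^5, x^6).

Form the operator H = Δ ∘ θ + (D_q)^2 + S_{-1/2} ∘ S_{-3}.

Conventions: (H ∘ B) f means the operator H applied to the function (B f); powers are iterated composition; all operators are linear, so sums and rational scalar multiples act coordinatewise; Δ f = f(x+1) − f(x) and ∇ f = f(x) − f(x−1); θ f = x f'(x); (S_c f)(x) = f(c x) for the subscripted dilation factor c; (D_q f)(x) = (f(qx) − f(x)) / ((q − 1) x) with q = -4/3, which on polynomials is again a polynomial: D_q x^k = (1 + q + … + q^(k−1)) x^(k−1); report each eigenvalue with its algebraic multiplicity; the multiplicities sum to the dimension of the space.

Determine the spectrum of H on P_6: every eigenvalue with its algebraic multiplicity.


image of 1: 1
image of x: (3/2)x + 1
image of x^2: (9/4)x^2 + 4x + 5/3
image of x^3: (27/8)x^3 + 9x^2 + (230/27)x + 3
image of x^4: (81/16)x^4 + 16x^3 + (5507/243)x^2 + 16x + 4
image of x^5: (243/32)x^5 + 25x^4 + (104825/2187)x^3 + 50x^2 + 25x + 5
image of x^6: (729/64)x^6 + 36x^5 + (1684409/19683)x^4 + 120x^3 + 90x^2 + 36x + 6
the matrix is upper triangular; its diagonal is (1, 3/2, 9/4, 27/8, 81/16, 243/32, 729/64)
for a triangular matrix the eigenvalues are the diagonal entries, with algebraic multiplicity their repetition count

λ = 1 (multiplicity 1), λ = 3/2 (multiplicity 1), λ = 9/4 (multiplicity 1), λ = 27/8 (multiplicity 1), λ = 81/16 (multiplicity 1), λ = 243/32 (multiplicity 1), λ = 729/64 (multiplicity 1)


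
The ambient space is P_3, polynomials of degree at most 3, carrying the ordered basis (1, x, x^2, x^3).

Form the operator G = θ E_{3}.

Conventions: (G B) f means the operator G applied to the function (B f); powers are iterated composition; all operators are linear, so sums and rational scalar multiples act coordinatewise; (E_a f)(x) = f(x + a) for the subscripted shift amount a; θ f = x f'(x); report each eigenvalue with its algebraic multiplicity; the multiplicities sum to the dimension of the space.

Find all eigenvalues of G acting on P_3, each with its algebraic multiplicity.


λ = 0 (multiplicity 1), λ = 1 (multiplicity 1), λ = 2 (multiplicity 1), λ = 3 (multiplicity 1)

image of 1: 0
image of x: x
image of x^2: 2x^2 + 6x
image of x^3: 3x^3 + 18x^2 + 27x
the matrix is upper triangular; its diagonal is (0, 1, 2, 3)
for a triangular matrix the eigenvalues are the diagonal entries, with algebraic multiplicity their repetition count


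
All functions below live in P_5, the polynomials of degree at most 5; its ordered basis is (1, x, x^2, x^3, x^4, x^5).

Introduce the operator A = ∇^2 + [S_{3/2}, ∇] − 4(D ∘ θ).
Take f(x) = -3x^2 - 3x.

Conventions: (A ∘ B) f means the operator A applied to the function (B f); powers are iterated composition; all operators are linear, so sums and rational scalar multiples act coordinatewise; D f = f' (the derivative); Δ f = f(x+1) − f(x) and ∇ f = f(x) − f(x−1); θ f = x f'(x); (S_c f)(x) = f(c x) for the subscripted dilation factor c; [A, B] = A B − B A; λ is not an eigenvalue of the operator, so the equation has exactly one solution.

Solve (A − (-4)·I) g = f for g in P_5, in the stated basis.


the image equals g(x) = -(3/4)x^2 - (129/32)x - 1005/256

write g with unknown coordinates in the stated basis and equate coefficients in (A − (-4)·I) g = f
solving from the highest basis element down gives g = -(3/4)x^2 - (129/32)x - 1005/256
check: A g = (105/8)x + 1005/64
so A g − (-4)·g = -3x^2 - 3x = f ✓


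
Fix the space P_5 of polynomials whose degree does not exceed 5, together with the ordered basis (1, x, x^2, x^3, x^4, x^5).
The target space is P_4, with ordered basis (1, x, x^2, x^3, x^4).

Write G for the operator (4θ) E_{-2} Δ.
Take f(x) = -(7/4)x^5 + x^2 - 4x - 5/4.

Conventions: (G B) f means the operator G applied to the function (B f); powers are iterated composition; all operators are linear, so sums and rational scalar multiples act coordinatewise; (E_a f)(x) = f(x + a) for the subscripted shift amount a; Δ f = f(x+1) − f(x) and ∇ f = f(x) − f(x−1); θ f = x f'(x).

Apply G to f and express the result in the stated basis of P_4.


the image equals g(x) = -140x^4 + 630x^3 - 980x^2 + 533x

Δ f = -(35/4)x^4 - (35/2)x^3 - (35/2)x^2 - (27/4)x - 19/4
E_{-2} Δ f = -(35/4)x^4 + (105/2)x^3 - (245/2)x^2 + (533/4)x - 245/4
θ (E_{-2} Δ) f = -35x^4 + (315/2)x^3 - 245x^2 + (533/4)x
(4θ) (E_{-2} Δ) f = -140x^4 + 630x^3 - 980x^2 + 533x


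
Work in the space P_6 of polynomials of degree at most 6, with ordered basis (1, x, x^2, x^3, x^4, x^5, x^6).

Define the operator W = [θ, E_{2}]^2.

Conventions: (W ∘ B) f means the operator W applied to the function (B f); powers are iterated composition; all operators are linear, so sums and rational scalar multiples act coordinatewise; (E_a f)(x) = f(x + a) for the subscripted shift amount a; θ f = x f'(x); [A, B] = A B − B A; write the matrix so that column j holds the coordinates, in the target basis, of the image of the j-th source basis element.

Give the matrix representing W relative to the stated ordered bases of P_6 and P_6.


the matrix is [[0, 0, 8, 96, 768, 5120, 30720]; [0, 0, 0, 24, 384, 3840, 30720]; [0, 0, 0, 0, 48, 960, 11520]; [0, 0, 0, 0, 0, 80, 1920]; [0, 0, 0, 0, 0, 0, 120]; [0, 0, 0, 0, 0, 0, 0]; [0, 0, 0, 0, 0, 0, 0]] (rows listed top to bottom)

image of 1: 0
image of x: 0
image of x^2: 8
image of x^3: 24x + 96
image of x^4: 48x^2 + 384x + 768
image of x^5: 80x^3 + 960x^2 + 3840x + 5120
image of x^6: 120x^4 + 1920x^3 + 11520x^2 + 30720x + 30720
each image's coordinates form column j of the matrix


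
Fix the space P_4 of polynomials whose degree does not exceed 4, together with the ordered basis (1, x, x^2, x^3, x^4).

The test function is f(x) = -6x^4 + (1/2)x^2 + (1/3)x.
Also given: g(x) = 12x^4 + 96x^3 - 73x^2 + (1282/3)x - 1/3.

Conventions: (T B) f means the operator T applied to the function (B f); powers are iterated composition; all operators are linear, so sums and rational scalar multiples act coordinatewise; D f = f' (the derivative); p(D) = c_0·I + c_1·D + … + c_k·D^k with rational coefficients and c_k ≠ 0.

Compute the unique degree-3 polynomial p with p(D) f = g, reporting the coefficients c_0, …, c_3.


D^0 f = -6x^4 + (1/2)x^2 + (1/3)x
D^1 f = -24x^3 + x + 1/3
D^2 f = -72x^2 + 1
D^3 f = -144x
matching coefficients of g against c_0 f + c_1 Df + … from the top degree down determines the c_i
solution: c_0 = -2, c_1 = -4, c_2 = 1, c_3 = -3

c_0 = -2, c_1 = -4, c_2 = 1, c_3 = -3


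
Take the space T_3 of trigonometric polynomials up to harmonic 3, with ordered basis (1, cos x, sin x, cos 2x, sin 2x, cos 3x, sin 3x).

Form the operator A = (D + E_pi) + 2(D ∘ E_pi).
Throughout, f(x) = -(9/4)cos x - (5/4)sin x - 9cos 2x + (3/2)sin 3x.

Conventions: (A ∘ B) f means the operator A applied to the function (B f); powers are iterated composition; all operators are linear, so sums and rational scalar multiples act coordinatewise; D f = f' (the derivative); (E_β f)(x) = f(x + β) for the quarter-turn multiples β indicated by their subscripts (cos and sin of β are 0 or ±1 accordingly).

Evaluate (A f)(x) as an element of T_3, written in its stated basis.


the result is g(x) = (7/2)cos x - sin x - 9cos 2x + 54sin 2x - (9/2)cos 3x - (3/2)sin 3x

D f = -(5/4)cos x + (9/4)sin x + 18sin 2x + (9/2)cos 3x
E_pi f = (9/4)cos x + (5/4)sin x - 9cos 2x - (3/2)sin 3x
(D + E_pi) f = cos x + (7/2)sin x - 9cos 2x + 18sin 2x + (9/2)cos 3x - (3/2)sin 3x
E_pi f = (9/4)cos x + (5/4)sin x - 9cos 2x - (3/2)sin 3x
D E_pi f = (5/4)cos x - (9/4)sin x + 18sin 2x - (9/2)cos 3x
(2(D ∘ E_pi)) f = (5/2)cos x - (9/2)sin x + 36sin 2x - 9cos 3x
((D + E_pi) + 2(D ∘ E_pi)) f = (7/2)cos x - sin x - 9cos 2x + 54sin 2x - (9/2)cos 3x - (3/2)sin 3x


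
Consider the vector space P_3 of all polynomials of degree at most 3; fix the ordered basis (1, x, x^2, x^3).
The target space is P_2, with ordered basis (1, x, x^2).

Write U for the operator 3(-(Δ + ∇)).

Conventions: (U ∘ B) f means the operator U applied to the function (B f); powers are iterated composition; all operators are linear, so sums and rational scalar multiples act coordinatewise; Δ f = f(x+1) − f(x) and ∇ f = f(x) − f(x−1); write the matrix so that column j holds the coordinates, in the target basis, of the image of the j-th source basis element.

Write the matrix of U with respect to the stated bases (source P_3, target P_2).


image of 1: 0
image of x: -6
image of x^2: -12x
image of x^3: -18x^2 - 6
each image's coordinates form column j of the matrix

the matrix is [[0, -6, 0, -6]; [0, 0, -12, 0]; [0, 0, 0, -18]] (rows listed top to bottom)


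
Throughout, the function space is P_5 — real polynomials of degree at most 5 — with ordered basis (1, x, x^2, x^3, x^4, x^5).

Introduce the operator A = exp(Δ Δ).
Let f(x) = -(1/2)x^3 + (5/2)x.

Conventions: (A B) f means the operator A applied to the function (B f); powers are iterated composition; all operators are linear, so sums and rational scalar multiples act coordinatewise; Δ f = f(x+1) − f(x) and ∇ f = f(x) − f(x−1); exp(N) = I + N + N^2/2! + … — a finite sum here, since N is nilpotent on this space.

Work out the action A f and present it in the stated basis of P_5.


the image equals g(x) = -(1/2)x^3 - (1/2)x - 3

order-1 term: -3x - 3
the series for exp(Δ Δ) f terminates at order 1
exp(Δ Δ) f = -(1/2)x^3 - (1/2)x - 3


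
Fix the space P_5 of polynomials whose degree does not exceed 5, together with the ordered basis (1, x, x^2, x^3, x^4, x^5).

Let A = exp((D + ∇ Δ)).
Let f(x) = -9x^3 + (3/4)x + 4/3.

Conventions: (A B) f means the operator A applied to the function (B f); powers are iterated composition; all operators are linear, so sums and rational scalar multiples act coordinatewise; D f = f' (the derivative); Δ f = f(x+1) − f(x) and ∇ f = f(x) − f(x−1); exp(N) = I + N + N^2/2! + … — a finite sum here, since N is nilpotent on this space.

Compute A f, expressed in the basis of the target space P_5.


g(x) = -9x^3 - 27x^2 - (321/4)x - 731/12

order-1 term: -27x^2 - 54x + 3/4
order-2 term: -27x - 54
order-3 term: -9
the series for exp((D + ∇ Δ)) f terminates at order 3
exp((D + ∇ Δ)) f = -9x^3 - 27x^2 - (321/4)x - 731/12


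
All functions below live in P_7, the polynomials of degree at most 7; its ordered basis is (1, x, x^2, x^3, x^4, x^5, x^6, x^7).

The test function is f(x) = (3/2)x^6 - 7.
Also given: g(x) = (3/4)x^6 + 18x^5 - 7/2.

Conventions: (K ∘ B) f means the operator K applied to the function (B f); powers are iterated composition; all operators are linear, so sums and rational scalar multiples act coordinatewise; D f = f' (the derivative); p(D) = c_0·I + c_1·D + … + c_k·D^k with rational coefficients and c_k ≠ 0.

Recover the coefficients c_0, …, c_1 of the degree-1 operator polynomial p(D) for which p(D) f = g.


D^0 f = (3/2)x^6 - 7
D^1 f = 9x^5
matching coefficients of g against c_0 f + c_1 Df + … from the top degree down determines the c_i
solution: c_0 = 1/2, c_1 = 2

c_0 = 1/2, c_1 = 2


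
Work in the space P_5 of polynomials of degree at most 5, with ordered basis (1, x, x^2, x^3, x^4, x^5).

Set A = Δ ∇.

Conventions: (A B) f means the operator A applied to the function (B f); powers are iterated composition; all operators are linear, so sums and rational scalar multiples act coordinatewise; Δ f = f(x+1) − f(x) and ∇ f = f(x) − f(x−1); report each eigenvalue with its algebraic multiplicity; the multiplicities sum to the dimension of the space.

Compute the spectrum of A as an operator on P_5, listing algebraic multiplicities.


image of 1: 0
image of x: 0
image of x^2: 2
image of x^3: 6x
image of x^4: 12x^2 + 2
image of x^5: 20x^3 + 10x
the matrix is upper triangular; its diagonal is (0, 0, 0, 0, 0, 0)
for a triangular matrix the eigenvalues are the diagonal entries, with algebraic multiplicity their repetition count

λ = 0 (multiplicity 6)


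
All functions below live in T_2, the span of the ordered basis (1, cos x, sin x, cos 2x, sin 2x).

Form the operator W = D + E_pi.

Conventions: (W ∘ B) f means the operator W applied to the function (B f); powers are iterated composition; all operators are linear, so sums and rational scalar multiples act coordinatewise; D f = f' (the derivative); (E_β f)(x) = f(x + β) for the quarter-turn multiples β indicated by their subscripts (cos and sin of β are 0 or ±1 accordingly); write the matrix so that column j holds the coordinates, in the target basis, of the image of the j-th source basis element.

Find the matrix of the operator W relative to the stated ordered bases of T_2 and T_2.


image of 1: 1
image of cos x: -cos x - sin x
image of sin x: cos x - sin x
image of cos 2x: cos 2x - 2sin 2x
image of sin 2x: 2cos 2x + sin 2x
each image's coordinates form column j of the matrix

the matrix is [[1, 0, 0, 0, 0]; [0, -1, 1, 0, 0]; [0, -1, -1, 0, 0]; [0, 0, 0, 1, 2]; [0, 0, 0, -2, 1]] (rows listed top to bottom)


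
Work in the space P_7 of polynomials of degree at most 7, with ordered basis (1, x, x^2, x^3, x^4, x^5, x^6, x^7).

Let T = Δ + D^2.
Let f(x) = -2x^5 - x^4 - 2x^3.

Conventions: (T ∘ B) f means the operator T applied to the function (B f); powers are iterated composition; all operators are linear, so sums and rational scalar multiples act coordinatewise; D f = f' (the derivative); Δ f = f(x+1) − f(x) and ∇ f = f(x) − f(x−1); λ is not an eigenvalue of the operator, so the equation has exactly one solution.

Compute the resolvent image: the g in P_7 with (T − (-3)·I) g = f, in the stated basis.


write g with unknown coordinates in the stated basis and equate coefficients in (T − (-3)·I) g = f
solving from the highest basis element down gives g = -(2/3)x^5 + (7/9)x^4 + (134/27)x^3 - (200/27)x^2 - (800/81)x + 2189/243
check: T g = -(10/3)x^4 - (152/9)x^3 + (200/9)x^2 + (800/27)x - 2189/81
so T g − (-3)·g = -2x^5 - x^4 - 2x^3 = f ✓

g(x) = -(2/3)x^5 + (7/9)x^4 + (134/27)x^3 - (200/27)x^2 - (800/81)x + 2189/243


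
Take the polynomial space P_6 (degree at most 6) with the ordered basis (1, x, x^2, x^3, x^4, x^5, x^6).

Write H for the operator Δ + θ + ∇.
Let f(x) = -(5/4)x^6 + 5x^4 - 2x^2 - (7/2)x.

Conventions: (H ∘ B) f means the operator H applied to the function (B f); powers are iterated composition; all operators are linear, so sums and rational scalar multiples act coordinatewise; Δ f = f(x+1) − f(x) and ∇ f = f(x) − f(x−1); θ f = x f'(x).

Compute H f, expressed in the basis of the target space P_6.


Δ f = -(15/2)x^5 - (75/4)x^4 - 5x^3 + (45/4)x^2 + (17/2)x - 7/4
θ f = -(15/2)x^6 + 20x^4 - 4x^2 - (7/2)x
∇ f = -(15/2)x^5 + (75/4)x^4 - 5x^3 - (45/4)x^2 + (17/2)x - 21/4
(Δ + θ + ∇) f = -(15/2)x^6 - 15x^5 + 20x^4 - 10x^3 - 4x^2 + (27/2)x - 7

the result is g(x) = -(15/2)x^6 - 15x^5 + 20x^4 - 10x^3 - 4x^2 + (27/2)x - 7


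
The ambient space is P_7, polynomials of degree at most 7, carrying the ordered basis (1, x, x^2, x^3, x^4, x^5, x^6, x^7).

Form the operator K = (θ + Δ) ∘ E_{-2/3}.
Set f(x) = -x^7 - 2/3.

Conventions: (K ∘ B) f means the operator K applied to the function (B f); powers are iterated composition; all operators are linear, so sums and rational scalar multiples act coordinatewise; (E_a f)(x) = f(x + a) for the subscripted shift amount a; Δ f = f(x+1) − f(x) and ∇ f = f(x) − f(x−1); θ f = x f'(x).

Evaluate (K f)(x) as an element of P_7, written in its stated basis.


the result is g(x) = -7x^7 + 21x^6 - (119/3)x^5 + (805/27)x^4 - (385/27)x^3 + (217/81)x^2 - (7/729)x - 43/729

E_{-2/3} f = -x^7 + (14/3)x^6 - (28/3)x^5 + (280/27)x^4 - (560/81)x^3 + (224/81)x^2 - (448/729)x - 1330/2187
θ E_{-2/3} f = -7x^7 + 28x^6 - (140/3)x^5 + (1120/27)x^4 - (560/27)x^3 + (448/81)x^2 - (448/729)x
Δ E_{-2/3} f = -7x^6 + 7x^5 - (35/3)x^4 + (175/27)x^3 - (77/27)x^2 + (49/81)x - 43/729
(θ + Δ) E_{-2/3} f = -7x^7 + 21x^6 - (119/3)x^5 + (805/27)x^4 - (385/27)x^3 + (217/81)x^2 - (7/729)x - 43/729


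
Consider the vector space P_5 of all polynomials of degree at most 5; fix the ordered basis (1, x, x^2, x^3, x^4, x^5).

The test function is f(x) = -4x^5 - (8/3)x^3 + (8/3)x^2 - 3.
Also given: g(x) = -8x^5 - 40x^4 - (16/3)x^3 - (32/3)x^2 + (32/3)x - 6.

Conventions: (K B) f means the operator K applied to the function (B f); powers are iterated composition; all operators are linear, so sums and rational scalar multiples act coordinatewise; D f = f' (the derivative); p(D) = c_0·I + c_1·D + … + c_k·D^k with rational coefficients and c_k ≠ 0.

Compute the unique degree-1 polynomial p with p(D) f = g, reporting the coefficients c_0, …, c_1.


D^0 f = -4x^5 - (8/3)x^3 + (8/3)x^2 - 3
D^1 f = -20x^4 - 8x^2 + (16/3)x
matching coefficients of g against c_0 f + c_1 Df + … from the top degree down determines the c_i
solution: c_0 = 2, c_1 = 2

p(D) = 2·I + 2·D, i.e. c_0 = 2, c_1 = 2


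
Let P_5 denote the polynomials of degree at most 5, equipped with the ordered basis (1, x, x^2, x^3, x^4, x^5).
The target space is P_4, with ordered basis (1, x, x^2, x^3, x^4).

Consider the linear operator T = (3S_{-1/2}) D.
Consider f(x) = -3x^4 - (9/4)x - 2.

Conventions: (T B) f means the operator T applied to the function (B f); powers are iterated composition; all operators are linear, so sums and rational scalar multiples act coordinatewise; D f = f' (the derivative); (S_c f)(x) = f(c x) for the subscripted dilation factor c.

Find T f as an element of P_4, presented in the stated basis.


the result is g(x) = (9/2)x^3 - 27/4

D f = -12x^3 - 9/4
S_{-1/2} D f = (3/2)x^3 - 9/4
(3S_{-1/2}) D f = (9/2)x^3 - 27/4


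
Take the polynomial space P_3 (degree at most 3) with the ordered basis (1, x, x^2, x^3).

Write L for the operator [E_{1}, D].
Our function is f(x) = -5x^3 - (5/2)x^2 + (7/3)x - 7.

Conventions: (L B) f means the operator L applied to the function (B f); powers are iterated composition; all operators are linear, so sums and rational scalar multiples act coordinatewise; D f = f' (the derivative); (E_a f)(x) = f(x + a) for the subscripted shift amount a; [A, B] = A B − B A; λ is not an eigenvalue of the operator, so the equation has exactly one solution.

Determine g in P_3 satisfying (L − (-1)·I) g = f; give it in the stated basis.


g(x) = -5x^3 - (5/2)x^2 + (7/3)x - 7

write g with unknown coordinates in the stated basis and equate coefficients in (L − (-1)·I) g = f
solving from the highest basis element down gives g = -5x^3 - (5/2)x^2 + (7/3)x - 7
check: L g = 0
so L g − (-1)·g = -5x^3 - (5/2)x^2 + (7/3)x - 7 = f ✓


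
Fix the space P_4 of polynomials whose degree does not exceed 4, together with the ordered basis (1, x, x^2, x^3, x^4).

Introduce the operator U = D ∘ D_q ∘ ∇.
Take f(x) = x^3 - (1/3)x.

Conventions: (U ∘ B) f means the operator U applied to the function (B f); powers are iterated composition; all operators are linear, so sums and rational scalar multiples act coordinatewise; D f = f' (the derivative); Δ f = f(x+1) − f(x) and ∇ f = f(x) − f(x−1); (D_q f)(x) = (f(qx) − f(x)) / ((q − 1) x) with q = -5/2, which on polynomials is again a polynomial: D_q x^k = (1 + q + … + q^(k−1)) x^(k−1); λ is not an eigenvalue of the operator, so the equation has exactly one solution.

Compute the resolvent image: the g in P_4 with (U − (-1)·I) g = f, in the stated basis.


write g with unknown coordinates in the stated basis and equate coefficients in (U − (-1)·I) g = f
solving from the highest basis element down gives g = x^3 - (1/3)x + 9/2
check: U g = -9/2
so U g − (-1)·g = x^3 - (1/3)x = f ✓

the image equals g(x) = x^3 - (1/3)x + 9/2


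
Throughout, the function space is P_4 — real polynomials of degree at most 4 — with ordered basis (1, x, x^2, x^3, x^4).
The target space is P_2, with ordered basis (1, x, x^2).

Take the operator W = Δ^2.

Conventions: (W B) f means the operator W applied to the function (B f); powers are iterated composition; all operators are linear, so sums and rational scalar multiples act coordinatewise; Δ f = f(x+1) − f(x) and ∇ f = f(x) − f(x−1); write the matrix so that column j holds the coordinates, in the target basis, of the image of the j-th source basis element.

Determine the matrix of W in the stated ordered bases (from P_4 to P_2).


the matrix is [[0, 0, 2, 6, 14]; [0, 0, 0, 6, 24]; [0, 0, 0, 0, 12]] (rows listed top to bottom)

image of 1: 0
image of x: 0
image of x^2: 2
image of x^3: 6x + 6
image of x^4: 12x^2 + 24x + 14
each image's coordinates form column j of the matrix
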